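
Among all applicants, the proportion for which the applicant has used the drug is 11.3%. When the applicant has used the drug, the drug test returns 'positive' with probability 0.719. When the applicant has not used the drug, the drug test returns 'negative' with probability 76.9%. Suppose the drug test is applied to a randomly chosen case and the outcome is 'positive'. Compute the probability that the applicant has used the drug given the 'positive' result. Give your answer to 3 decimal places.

Let H be the event that the applicant has used the drug. P(H) = 0.113, so P(¬H) = 0.887. With E the 'positive' result, P(E|H) = 0.719 and P(E|¬H) = 0.231.
P(E) = 0.719·0.113 + 0.231·0.887 = 0.081247 + 0.20490 = 0.28614.
By Bayes' theorem, P(H|E) = 0.081247 / 0.28614 = 0.284.

P(H | E) ≈ 0.284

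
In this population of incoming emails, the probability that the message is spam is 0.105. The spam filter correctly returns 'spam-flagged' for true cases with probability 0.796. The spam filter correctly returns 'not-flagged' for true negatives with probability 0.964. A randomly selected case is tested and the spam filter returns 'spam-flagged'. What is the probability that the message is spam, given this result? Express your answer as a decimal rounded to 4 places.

P(H | E) ≈ 0.7218

Write H for 'the message is spam'. Prior odds H:¬H = 0.105/0.895 = 0.11732. For the 'spam-flagged' outcome, the likelihood ratio is 0.796/0.036 = 22.111.
Posterior odds = 0.11732 × 22.111 = 2.5940, so P(H|E) = 2.5940/(1+2.5940) = 0.7218.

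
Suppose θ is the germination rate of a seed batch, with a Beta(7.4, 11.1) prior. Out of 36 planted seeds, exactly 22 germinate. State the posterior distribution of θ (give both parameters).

Posterior: Beta(29.4, 25.1)

Observing 22 successes and 14 failures updates Beta(7.4, 11.1) by adding the success and failure counts to the two shape parameters: α = 7.4+22 = 29.4, β = 11.1+14 = 25.1.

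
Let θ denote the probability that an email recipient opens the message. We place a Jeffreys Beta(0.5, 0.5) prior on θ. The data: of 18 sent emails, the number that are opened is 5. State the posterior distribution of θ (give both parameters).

The binomial likelihood is conjugate to the Beta prior: with 5 successes and 13 failures, the posterior is Beta(0.5+5, 0.5+13) = Beta(5.5, 13.5).

Posterior: Beta(5.5, 13.5)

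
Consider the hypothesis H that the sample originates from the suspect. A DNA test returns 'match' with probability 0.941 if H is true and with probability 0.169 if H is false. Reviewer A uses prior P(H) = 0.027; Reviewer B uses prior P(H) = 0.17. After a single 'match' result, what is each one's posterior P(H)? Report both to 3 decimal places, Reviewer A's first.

Reviewer A: 0.134; Reviewer B: 0.533

The likelihood ratio for a 'match' result is 0.941/0.169 = 5.5680.
Reviewer A: prior odds 0.027/0.973 = 0.027749; posterior odds 0.15451; posterior probability 0.134.
Reviewer B: prior odds 0.17/0.83 = 0.20482; posterior odds 1.1404; posterior probability 0.533.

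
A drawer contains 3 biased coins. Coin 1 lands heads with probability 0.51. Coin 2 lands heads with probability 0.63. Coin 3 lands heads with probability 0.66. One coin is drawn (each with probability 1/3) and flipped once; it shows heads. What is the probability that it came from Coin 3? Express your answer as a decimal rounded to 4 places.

Tabulate prior·likelihood by source: [1] prior 0.333333, lik 0.51, product 0.1700; [2] prior 0.333333, lik 0.63, product 0.2100; [3] prior 0.333333, lik 0.66, product 0.2200.
Normalizing constant = 0.60000; the posterior for Coin 3 is its product over the sum, 0.2200/0.60000 = 0.3667.

Posterior probability ≈ 0.3667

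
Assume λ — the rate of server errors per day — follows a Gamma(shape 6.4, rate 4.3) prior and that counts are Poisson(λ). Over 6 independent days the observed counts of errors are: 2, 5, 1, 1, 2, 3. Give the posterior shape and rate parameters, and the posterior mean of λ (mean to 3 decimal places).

The Poisson likelihood adds the total count to the shape and the number of exposure periods to the rate. Here ∑xᵢ = 14 and n = 6, so shape 6.4→20.4 and rate 4.3→10.3.
Posterior mean = shape/rate = 20.4/10.3 = 1.981.

Posterior: Gamma(shape=20.4, rate=10.3); mean ≈ 1.981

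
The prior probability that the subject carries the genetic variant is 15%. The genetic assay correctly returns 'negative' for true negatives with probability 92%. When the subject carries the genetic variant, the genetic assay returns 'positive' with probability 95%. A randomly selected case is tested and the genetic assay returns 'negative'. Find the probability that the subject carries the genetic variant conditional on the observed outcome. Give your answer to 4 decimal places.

P(H | E) ≈ 0.0095

Let H be the event that the subject carries the genetic variant. P(H) = 0.15, so P(¬H) = 0.85. With E the 'negative' result, P(E|H) = 0.05 and P(E|¬H) = 0.92.
P(E) = 0.05·0.15 + 0.92·0.85 = 0.0075000 + 0.78200 = 0.78950.
By Bayes' theorem, P(H|E) = 0.0075000 / 0.78950 = 0.0095.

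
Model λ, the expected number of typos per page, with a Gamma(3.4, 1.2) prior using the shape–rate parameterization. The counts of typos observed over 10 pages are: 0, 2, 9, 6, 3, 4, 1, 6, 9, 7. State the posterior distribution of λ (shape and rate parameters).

Posterior: Gamma(shape=50.4, rate=11.2)

Total count ∑xᵢ = 47 over n = 10 pages.
Gamma is conjugate to the Poisson likelihood: posterior is Gamma(shape = 3.4+47 = 50.4, rate = 1.2+10 = 11.2).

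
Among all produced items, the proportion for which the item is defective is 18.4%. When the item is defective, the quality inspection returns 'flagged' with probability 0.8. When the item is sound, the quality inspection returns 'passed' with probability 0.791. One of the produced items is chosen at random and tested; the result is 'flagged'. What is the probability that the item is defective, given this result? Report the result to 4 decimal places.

Let H be the event that the item is defective. P(H) = 0.184, so P(¬H) = 0.816. With E the 'flagged' result, P(E|H) = 0.8 and P(E|¬H) = 0.209.
P(E) = 0.8·0.184 + 0.209·0.816 = 0.14720 + 0.17054 = 0.31774.
By Bayes' theorem, P(H|E) = 0.14720 / 0.31774 = 0.4633.

P(H | E) ≈ 0.4633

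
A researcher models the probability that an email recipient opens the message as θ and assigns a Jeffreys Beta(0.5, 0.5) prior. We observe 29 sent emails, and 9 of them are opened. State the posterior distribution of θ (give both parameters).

Posterior: Beta(9.5, 20.5)

Observing 9 successes and 20 failures updates Beta(0.5, 0.5) by adding the success and failure counts to the two shape parameters: α = 0.5+9 = 9.5, β = 0.5+20 = 20.5.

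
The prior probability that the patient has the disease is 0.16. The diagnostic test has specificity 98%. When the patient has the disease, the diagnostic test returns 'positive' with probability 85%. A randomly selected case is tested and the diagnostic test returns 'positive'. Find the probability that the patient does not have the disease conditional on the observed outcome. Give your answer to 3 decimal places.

P(¬H | E) ≈ 0.110

Let H be the event that the patient has the disease. P(H) = 0.16, so P(¬H) = 0.84. With E the 'positive' result, P(E|H) = 0.85 and P(E|¬H) = 0.02.
P(E) = 0.85·0.16 + 0.02·0.84 = 0.13600 + 0.016800 = 0.15280.
By Bayes' theorem, P(H|E) = 0.13600 / 0.15280 = 0.890. Hence P(¬H|E) = 1 − 0.890 = 0.110.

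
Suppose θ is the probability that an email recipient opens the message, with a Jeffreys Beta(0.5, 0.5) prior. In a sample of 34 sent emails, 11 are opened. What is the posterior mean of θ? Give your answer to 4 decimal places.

Posterior mean ≈ 0.3286

Observing 11 successes and 23 failures updates Beta(0.5, 0.5) by adding the success and failure counts to the two shape parameters: α = 0.5+11 = 11.5, β = 0.5+23 = 23.5.
Posterior mean = α/(α+β) = 11.5/35 = 0.3286.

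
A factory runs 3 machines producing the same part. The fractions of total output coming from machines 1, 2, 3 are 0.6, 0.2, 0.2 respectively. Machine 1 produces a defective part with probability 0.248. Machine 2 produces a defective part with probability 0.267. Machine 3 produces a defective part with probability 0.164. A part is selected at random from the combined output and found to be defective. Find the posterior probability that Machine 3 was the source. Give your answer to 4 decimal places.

Posterior probability ≈ 0.1396

P(defective|M1) = 0.248; P(defective|M2) = 0.267; P(defective|M3) = 0.164.
Prior × likelihood for each source: 0.6·0.248=0.1488, 0.2·0.267=0.05340, 0.2·0.164=0.03280. Summing gives P(defective) = 0.23500.
P(Machine 3 | defective) = 0.03280 / 0.23500 = 0.1396.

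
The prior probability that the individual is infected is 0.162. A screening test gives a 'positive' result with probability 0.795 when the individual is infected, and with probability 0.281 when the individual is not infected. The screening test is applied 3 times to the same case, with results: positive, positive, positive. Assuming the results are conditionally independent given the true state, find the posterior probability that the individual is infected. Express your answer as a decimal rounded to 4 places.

Posterior P(H) ≈ 0.8140

With H the event that the individual is infected, the joint likelihood of the observed sequence is P(data|H) = 0.795·0.795·0.795 = 0.50246 and P(data|¬H) = 0.281·0.281·0.281 = 0.022188.
Bayes: P(H|data) = 0.162·0.50246 / (0.162·0.50246 + 0.838·0.022188) = 0.081398/0.099992 = 0.8140.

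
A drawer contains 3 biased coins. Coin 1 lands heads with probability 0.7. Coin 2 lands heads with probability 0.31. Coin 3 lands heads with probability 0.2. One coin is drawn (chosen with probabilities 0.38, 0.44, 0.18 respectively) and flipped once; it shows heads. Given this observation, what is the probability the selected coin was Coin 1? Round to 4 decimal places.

P(heads|C1) = 0.7; P(heads|C2) = 0.31; P(heads|C3) = 0.2.
Prior × likelihood for each source: 0.38·0.7=0.2660, 0.44·0.31=0.1364, 0.18·0.2=0.03600. Summing gives P(heads) = 0.43840.
P(Coin 1 | heads) = 0.2660 / 0.43840 = 0.6068.

Posterior probability ≈ 0.6068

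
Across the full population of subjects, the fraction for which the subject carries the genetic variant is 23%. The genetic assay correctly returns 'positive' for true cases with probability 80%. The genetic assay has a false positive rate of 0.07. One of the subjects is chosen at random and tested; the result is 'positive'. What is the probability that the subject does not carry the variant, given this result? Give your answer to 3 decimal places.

Write H for 'the subject carries the genetic variant'. Prior odds H:¬H = 0.23/0.77 = 0.29870. For the 'positive' outcome, the likelihood ratio is 0.8/0.07 = 11.429.
Posterior odds = 0.29870 × 11.429 = 3.4137, so P(H|E) = 3.4137/(1+3.4137) = 0.773. Then P(¬H|E) = 1 − 0.773 = 0.227.

P(¬H | E) ≈ 0.227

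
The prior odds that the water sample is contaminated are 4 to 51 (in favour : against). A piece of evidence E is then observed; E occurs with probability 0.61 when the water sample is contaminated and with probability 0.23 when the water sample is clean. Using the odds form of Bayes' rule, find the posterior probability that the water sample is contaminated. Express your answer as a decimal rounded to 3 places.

Prior odds = 4/51 = 0.078431. In log-odds, ln(0.078431) = -2.5455.
Add log likelihood ratio: ln(2.6522) = 0.97538.
Posterior log-odds = -1.5702, so posterior odds = exp(-1.5702) = 0.20801. Converting, P(H|E) = 0.20801/1.2080 = 0.172.

Posterior probability ≈ 0.172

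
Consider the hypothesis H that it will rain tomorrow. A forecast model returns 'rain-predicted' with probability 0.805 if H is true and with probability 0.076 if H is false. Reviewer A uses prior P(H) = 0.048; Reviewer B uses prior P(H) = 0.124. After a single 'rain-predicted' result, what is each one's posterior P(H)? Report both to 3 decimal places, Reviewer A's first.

Reviewer A: 0.348; Reviewer B: 0.600

P('+'|H) = 0.805, P('+'|¬H) = 0.076.
Reviewer A: numerator 0.805·0.048 = 0.038640; evidence = 0.038640+0.076·0.952 = 0.11099; posterior = 0.348.
Reviewer B: numerator 0.805·0.124 = 0.099820; evidence = 0.099820+0.076·0.876 = 0.16640; posterior = 0.600.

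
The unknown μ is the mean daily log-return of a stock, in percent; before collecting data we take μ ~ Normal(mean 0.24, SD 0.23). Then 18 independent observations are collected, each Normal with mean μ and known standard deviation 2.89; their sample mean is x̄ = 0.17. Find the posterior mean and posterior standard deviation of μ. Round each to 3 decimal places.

With known σ, the Normal prior is conjugate. Weight on the data is w = (n/σ²)/(n/σ² + 1/τ₀²) = 2.15515/(2.15515+18.9036) = 0.10234.
Posterior mean = w·x̄ + (1−w)·μ₀ = 0.10234·0.17 + 0.89766·0.24 = 0.233. Posterior variance = 1/(2.15515+18.9036) = 0.0474862, so SD = 0.218.

Posterior mean ≈ 0.233; posterior SD ≈ 0.218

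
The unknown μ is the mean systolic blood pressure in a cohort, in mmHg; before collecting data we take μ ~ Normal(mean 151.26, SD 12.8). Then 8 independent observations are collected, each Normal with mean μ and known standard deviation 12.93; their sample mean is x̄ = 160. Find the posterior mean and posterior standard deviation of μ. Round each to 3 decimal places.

Posterior mean ≈ 159.011; posterior SD ≈ 4.305

With known σ, the Normal prior is conjugate. Weight on the data is w = (n/σ²)/(n/σ² + 1/τ₀²) = 0.0478512/(0.0478512+0.00610352) = 0.88688.
Posterior mean = w·x̄ + (1−w)·μ₀ = 0.88688·160 + 0.11312·151.26 = 159.011. Posterior variance = 1/(0.0478512+0.00610352) = 18.5341, so SD = 4.305.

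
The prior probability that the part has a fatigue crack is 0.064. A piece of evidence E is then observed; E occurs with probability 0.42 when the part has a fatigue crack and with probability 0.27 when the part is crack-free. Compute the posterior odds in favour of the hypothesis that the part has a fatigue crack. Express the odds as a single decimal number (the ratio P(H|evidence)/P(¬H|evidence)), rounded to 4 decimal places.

Posterior odds ≈ 0.1064

Prior odds = 0.064/(1−0.064) = 0.068376. In log-odds, ln(0.068376) = -2.6827.
Add log likelihood ratio: ln(1.5556) = 0.44183.
Posterior log-odds = -2.2409, so posterior odds = exp(-2.2409) = 0.10636.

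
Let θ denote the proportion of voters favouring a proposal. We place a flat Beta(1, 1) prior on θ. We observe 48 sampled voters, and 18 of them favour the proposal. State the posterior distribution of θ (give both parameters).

The binomial likelihood is conjugate to the Beta prior: with 18 successes and 30 failures, the posterior is Beta(1+18, 1+30) = Beta(19, 31).

Posterior: Beta(19, 31)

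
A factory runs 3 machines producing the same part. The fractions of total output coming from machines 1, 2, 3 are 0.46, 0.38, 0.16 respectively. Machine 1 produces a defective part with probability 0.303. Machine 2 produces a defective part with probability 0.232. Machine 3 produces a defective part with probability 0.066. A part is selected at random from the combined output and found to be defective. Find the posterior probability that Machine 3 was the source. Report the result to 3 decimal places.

Tabulate prior·likelihood by source: [1] prior 0.46, lik 0.303, product 0.1394; [2] prior 0.38, lik 0.232, product 0.08816; [3] prior 0.16, lik 0.066, product 0.01056.
Normalizing constant = 0.23810; the posterior for Machine 3 is its product over the sum, 0.01056/0.23810 = 0.044.

Posterior probability ≈ 0.044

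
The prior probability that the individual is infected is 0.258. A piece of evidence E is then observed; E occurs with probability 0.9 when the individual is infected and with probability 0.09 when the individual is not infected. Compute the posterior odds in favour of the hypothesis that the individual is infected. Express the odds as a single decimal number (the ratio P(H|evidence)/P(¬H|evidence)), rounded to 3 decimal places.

Prior odds = 0.258/(1−0.258) = 0.34771.
Likelihood ratio for E = 0.9/0.09 = 10.000.
Posterior odds = prior odds × LR = 3.4771.

Posterior odds ≈ 3.477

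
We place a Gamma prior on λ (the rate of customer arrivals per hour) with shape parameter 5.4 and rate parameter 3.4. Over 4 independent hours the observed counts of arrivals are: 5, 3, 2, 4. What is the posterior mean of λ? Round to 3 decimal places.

Total count ∑xᵢ = 14 over n = 4 hours.
Gamma is conjugate to the Poisson likelihood: posterior is Gamma(shape = 5.4+14 = 19.4, rate = 3.4+4 = 7.4).
E[λ | data] = 19.4/7.4 = 2.622.

Posterior mean ≈ 2.622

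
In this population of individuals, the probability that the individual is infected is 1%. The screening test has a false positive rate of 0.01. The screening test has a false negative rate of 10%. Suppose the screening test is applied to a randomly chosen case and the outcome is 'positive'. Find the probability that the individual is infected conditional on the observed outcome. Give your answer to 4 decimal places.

P(H | E) ≈ 0.4762

Let H be the event that the individual is infected. P(H) = 0.01, so P(¬H) = 0.99. With E the 'positive' result, P(E|H) = 0.9 and P(E|¬H) = 0.01.
P(E) = 0.9·0.01 + 0.01·0.99 = 0.0090000 + 0.0099000 = 0.018900.
By Bayes' theorem, P(H|E) = 0.0090000 / 0.018900 = 0.4762.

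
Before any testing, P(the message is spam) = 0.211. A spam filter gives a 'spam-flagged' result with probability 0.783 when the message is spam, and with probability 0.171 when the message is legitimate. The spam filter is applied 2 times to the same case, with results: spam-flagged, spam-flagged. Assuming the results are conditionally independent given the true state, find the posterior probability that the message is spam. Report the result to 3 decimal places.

Let H be the event that the message is spam; start with P(H) = 0.211. P('spam-flagged'|H) = 0.783, P('spam-flagged'|¬H) = 0.171.
Update on result 1 ('spam-flagged'): P(H) ← 0.783·0.2110 / (0.783·0.2110 + 0.171·0.7890) = 0.16521/0.30013 = 0.5505.
Update on result 2 ('spam-flagged'): P(H) ← 0.783·0.5505 / (0.783·0.5505 + 0.171·0.4495) = 0.43102/0.50789 = 0.8486.

Posterior P(H) ≈ 0.849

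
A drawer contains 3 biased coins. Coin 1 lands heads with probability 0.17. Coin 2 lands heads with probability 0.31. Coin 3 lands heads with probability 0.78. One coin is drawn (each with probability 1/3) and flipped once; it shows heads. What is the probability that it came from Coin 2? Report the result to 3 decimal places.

Tabulate prior·likelihood by source: [1] prior 0.333333, lik 0.17, product 0.05667; [2] prior 0.333333, lik 0.31, product 0.1033; [3] prior 0.333333, lik 0.78, product 0.2600.
Normalizing constant = 0.42000; the posterior for Coin 2 is its product over the sum, 0.1033/0.42000 = 0.246.

Posterior probability ≈ 0.246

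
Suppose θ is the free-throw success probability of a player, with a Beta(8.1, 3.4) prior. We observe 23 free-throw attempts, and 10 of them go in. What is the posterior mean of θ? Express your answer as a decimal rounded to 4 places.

Posterior mean ≈ 0.5246

The binomial likelihood is conjugate to the Beta prior: with 10 successes and 13 failures, the posterior is Beta(8.1+10, 3.4+13) = Beta(18.1, 16.4).
E[θ | data] = 18.1/(18.1+16.4) = 0.5246.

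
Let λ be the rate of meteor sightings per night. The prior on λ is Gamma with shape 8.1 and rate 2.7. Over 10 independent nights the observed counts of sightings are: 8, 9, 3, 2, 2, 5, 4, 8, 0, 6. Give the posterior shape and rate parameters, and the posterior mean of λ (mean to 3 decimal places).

Posterior: Gamma(shape=55.1, rate=12.7); mean ≈ 4.339

Total count ∑xᵢ = 47 over n = 10 nights.
Gamma is conjugate to the Poisson likelihood: posterior is Gamma(shape = 8.1+47 = 55.1, rate = 2.7+10 = 12.7).
E[λ | data] = 55.1/12.7 = 4.339.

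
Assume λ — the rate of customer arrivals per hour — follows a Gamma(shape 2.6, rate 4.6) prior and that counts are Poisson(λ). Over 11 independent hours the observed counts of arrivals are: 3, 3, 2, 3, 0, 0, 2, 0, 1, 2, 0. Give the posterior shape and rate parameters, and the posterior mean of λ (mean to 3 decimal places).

Total count ∑xᵢ = 16 over n = 11 hours.
Gamma is conjugate to the Poisson likelihood: posterior is Gamma(shape = 2.6+16 = 18.6, rate = 4.6+11 = 15.6).
Posterior mean = shape/rate = 18.6/15.6 = 1.192.

Posterior: Gamma(shape=18.6, rate=15.6); mean ≈ 1.192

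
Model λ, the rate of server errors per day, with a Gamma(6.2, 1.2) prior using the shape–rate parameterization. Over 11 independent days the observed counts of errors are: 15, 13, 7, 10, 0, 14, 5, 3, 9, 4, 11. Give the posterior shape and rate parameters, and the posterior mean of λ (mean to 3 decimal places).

Posterior: Gamma(shape=97.2, rate=12.2); mean ≈ 7.967

The Poisson likelihood adds the total count to the shape and the number of exposure periods to the rate. Here ∑xᵢ = 91 and n = 11, so shape 6.2→97.2 and rate 1.2→12.2.
Posterior mean = shape/rate = 97.2/12.2 = 7.967.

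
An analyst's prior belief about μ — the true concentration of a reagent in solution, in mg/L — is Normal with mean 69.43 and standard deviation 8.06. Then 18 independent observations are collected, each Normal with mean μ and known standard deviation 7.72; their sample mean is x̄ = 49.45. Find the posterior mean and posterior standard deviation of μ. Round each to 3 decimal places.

With known σ, the Normal prior is conjugate. Weight on the data is w = (n/σ²)/(n/σ² + 1/τ₀²) = 0.302022/(0.302022+0.0153932) = 0.95150.
Posterior mean = w·x̄ + (1−w)·μ₀ = 0.95150·49.45 + 0.048496·69.43 = 50.419. Posterior variance = 1/(0.302022+0.0153932) = 3.15045, so SD = 1.775.

Posterior mean ≈ 50.419; posterior SD ≈ 1.775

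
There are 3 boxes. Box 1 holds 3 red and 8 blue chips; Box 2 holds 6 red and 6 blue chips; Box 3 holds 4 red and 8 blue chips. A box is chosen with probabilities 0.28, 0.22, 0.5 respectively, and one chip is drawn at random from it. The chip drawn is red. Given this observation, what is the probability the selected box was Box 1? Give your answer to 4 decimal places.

Posterior probability ≈ 0.2163

Tabulate prior·likelihood by source: [1] prior 0.28, lik 0.2727, product 0.07636; [2] prior 0.22, lik 0.5, product 0.1100; [3] prior 0.5, lik 0.3333, product 0.1667.
Normalizing constant = 0.35303; the posterior for Box 1 is its product over the sum, 0.07636/0.35303 = 0.2163.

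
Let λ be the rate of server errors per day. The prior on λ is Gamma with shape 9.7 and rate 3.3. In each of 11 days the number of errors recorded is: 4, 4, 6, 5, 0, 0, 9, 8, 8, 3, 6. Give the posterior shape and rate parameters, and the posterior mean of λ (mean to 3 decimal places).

Posterior: Gamma(shape=62.7, rate=14.3); mean ≈ 4.385

The Poisson likelihood adds the total count to the shape and the number of exposure periods to the rate. Here ∑xᵢ = 53 and n = 11, so shape 9.7→62.7 and rate 3.3→14.3.
E[λ | data] = 62.7/14.3 = 4.385.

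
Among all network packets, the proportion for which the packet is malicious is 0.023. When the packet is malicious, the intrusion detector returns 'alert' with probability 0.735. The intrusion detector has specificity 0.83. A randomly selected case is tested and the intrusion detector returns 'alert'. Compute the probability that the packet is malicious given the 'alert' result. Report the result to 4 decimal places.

Write H for 'the packet is malicious'. Prior odds H:¬H = 0.023/0.977 = 0.023541. For the 'alert' outcome, the likelihood ratio is 0.735/0.17 = 4.3235.
Posterior odds = 0.023541 × 4.3235 = 0.10178, so P(H|E) = 0.10178/(1+0.10178) = 0.0924.

P(H | E) ≈ 0.0924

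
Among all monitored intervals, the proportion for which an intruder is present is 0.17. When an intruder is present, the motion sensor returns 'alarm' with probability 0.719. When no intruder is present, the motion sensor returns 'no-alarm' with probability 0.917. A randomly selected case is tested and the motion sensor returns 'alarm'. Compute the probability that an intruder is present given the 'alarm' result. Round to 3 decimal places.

P(H | E) ≈ 0.640

Write H for 'an intruder is present'. Prior odds H:¬H = 0.17/0.83 = 0.20482. For the 'alarm' outcome, the likelihood ratio is 0.719/0.083 = 8.6627.
Posterior odds = 0.20482 × 8.6627 = 1.7743, so P(H|E) = 1.7743/(1+1.7743) = 0.640.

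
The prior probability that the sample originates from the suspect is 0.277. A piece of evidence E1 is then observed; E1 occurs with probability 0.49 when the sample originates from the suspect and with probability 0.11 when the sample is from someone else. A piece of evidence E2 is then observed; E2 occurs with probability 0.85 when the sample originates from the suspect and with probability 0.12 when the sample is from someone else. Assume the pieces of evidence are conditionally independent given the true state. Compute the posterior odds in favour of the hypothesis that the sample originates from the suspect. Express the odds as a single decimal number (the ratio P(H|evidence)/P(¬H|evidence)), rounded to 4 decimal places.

Posterior odds ≈ 12.0888

Prior odds = 0.277/(1−0.277) = 0.38313.
Likelihood ratio for E1 = 0.49/0.11 = 4.4545.
Likelihood ratio for E2 = 0.85/0.12 = 7.0833.
Posterior odds = prior odds × LR₁ × LR₂ = 12.089.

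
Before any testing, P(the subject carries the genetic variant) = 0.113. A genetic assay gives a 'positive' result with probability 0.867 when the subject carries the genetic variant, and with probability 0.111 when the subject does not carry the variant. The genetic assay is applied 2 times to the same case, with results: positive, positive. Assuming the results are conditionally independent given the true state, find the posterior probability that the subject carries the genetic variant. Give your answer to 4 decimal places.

Posterior P(H) ≈ 0.8860

With H the event that the subject carries the genetic variant, the joint likelihood of the observed sequence is P(data|H) = 0.867·0.867 = 0.75169 and P(data|¬H) = 0.111·0.111 = 0.012321.
Bayes: P(H|data) = 0.113·0.75169 / (0.113·0.75169 + 0.887·0.012321) = 0.084941/0.095870 = 0.8860.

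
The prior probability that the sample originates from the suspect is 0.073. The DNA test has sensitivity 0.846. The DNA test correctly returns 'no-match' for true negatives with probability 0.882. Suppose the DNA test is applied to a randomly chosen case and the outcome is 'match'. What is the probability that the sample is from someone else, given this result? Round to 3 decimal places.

P(¬H | E) ≈ 0.639

Write H for 'the sample originates from the suspect'. Prior odds H:¬H = 0.073/0.927 = 0.078749. For the 'match' outcome, the likelihood ratio is 0.846/0.118 = 7.1695.
Posterior odds = 0.078749 × 7.1695 = 0.56459, so P(H|E) = 0.56459/(1+0.56459) = 0.361. Then P(¬H|E) = 1 − 0.361 = 0.639.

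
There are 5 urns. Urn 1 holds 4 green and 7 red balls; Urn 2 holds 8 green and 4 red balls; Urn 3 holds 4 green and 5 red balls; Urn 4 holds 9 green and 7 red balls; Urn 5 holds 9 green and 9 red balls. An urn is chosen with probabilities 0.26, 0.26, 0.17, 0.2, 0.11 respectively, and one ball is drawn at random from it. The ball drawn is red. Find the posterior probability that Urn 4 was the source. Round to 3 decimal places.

Posterior probability ≈ 0.179

Tabulate prior·likelihood by source: [1] prior 0.26, lik 0.6364, product 0.1655; [2] prior 0.26, lik 0.3333, product 0.08667; [3] prior 0.17, lik 0.5556, product 0.09444; [4] prior 0.2, lik 0.4375, product 0.08750; [5] prior 0.11, lik 0.5, product 0.05500.
Normalizing constant = 0.48907; the posterior for Urn 4 is its product over the sum, 0.08750/0.48907 = 0.179.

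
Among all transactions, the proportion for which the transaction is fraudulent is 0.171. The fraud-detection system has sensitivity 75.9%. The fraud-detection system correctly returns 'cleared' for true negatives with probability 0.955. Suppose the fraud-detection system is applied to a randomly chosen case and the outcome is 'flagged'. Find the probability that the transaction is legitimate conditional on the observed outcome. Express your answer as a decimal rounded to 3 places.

P(¬H | E) ≈ 0.223

Let H be the event that the transaction is fraudulent. P(H) = 0.171, so P(¬H) = 0.829. With E the 'flagged' result, P(E|H) = 0.759 and P(E|¬H) = 0.045.
P(E) = 0.759·0.171 + 0.045·0.829 = 0.12979 + 0.037305 = 0.16709.
By Bayes' theorem, P(H|E) = 0.12979 / 0.16709 = 0.777. Hence P(¬H|E) = 1 − 0.777 = 0.223.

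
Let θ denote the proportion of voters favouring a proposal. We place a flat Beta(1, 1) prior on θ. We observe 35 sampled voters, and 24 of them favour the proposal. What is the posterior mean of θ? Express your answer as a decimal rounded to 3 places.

Posterior mean ≈ 0.676

The binomial likelihood is conjugate to the Beta prior: with 24 successes and 11 failures, the posterior is Beta(1+24, 1+11) = Beta(25, 12).
Posterior mean = α/(α+β) = 25/37 = 0.676.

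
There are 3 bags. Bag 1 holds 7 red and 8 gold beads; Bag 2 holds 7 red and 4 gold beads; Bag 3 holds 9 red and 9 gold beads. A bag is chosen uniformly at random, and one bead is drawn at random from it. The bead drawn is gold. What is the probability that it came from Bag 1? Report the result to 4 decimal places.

Tabulate prior·likelihood by source: [1] prior 0.333333, lik 0.5333, product 0.1778; [2] prior 0.333333, lik 0.3636, product 0.1212; [3] prior 0.333333, lik 0.5, product 0.1667.
Normalizing constant = 0.46566; the posterior for Bag 1 is its product over the sum, 0.1778/0.46566 = 0.3818.

Posterior probability ≈ 0.3818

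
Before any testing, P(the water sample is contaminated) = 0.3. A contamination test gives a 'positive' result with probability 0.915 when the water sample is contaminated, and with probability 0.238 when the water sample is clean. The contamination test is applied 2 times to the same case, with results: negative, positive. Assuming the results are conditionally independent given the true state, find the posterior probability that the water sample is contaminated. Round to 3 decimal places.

Let H be the event that the water sample is contaminated; start with P(H) = 0.3. P('positive'|H) = 0.915, P('positive'|¬H) = 0.238.
Update on result 1 ('negative'): P(H) ← 0.085·0.3000 / (0.085·0.3000 + 0.762·0.7000) = 0.025500/0.55890 = 0.0456.
Update on result 2 ('positive'): P(H) ← 0.915·0.0456 / (0.915·0.0456 + 0.238·0.9544) = 0.041747/0.26889 = 0.1553.

Posterior P(H) ≈ 0.155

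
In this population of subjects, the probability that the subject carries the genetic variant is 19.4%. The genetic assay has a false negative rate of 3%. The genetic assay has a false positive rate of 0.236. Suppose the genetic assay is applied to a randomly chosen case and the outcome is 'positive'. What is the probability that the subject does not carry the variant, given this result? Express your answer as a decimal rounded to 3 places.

Let H be the event that the subject carries the genetic variant. P(H) = 0.194, so P(¬H) = 0.806. With E the 'positive' result, P(E|H) = 0.97 and P(E|¬H) = 0.236.
P(E) = 0.97·0.194 + 0.236·0.806 = 0.18818 + 0.19022 = 0.37840.
By Bayes' theorem, P(H|E) = 0.18818 / 0.37840 = 0.497. Hence P(¬H|E) = 1 − 0.497 = 0.503.

P(¬H | E) ≈ 0.503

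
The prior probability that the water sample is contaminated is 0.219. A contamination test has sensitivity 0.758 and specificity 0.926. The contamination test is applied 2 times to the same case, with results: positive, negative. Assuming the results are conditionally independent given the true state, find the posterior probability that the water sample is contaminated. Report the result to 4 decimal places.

Let H be the event that the water sample is contaminated; start with P(H) = 0.219. P('positive'|H) = 0.758, P('positive'|¬H) = 0.074.
Update on result 1 ('positive'): P(H) ← 0.758·0.2190 / (0.758·0.2190 + 0.074·0.7810) = 0.16600/0.22380 = 0.7418.
Update on result 2 ('negative'): P(H) ← 0.242·0.7418 / (0.242·0.7418 + 0.926·0.2582) = 0.17950/0.41864 = 0.4288.

Posterior P(H) ≈ 0.4288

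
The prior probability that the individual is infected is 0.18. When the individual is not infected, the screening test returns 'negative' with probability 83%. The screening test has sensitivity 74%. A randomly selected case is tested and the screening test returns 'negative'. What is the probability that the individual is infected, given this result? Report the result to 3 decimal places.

Write H for 'the individual is infected'. Prior odds H:¬H = 0.18/0.82 = 0.21951. For the 'negative' outcome, the likelihood ratio is 0.26/0.83 = 0.31325.
Posterior odds = 0.21951 × 0.31325 = 0.068763, so P(H|E) = 0.068763/(1+0.068763) = 0.064.

P(H | E) ≈ 0.064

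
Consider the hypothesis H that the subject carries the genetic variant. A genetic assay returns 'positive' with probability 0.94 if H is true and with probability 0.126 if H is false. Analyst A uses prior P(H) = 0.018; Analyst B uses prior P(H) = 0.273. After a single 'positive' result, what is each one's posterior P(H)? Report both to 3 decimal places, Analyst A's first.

P('+'|H) = 0.94, P('+'|¬H) = 0.126.
Analyst A: numerator 0.94·0.018 = 0.016920; evidence = 0.016920+0.126·0.982 = 0.14065; posterior = 0.120.
Analyst B: numerator 0.94·0.273 = 0.25662; evidence = 0.25662+0.126·0.727 = 0.34822; posterior = 0.737.

Analyst A: 0.120; Analyst B: 0.737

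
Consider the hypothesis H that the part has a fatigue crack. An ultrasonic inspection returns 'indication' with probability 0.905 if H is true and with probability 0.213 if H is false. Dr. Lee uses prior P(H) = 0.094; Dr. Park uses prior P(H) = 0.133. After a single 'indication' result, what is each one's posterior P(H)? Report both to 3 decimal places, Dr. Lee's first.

Dr. Lee: 0.306; Dr. Park: 0.395

P('+'|H) = 0.905, P('+'|¬H) = 0.213.
Dr. Lee: numerator 0.905·0.094 = 0.085070; evidence = 0.085070+0.213·0.906 = 0.27805; posterior = 0.306.
Dr. Park: numerator 0.905·0.133 = 0.12037; evidence = 0.12037+0.213·0.867 = 0.30504; posterior = 0.395.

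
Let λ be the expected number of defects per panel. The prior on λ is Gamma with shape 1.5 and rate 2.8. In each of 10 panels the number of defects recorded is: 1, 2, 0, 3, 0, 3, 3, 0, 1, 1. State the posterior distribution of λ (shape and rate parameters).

Posterior: Gamma(shape=15.5, rate=12.8)

Total count ∑xᵢ = 14 over n = 10 panels.
Gamma is conjugate to the Poisson likelihood: posterior is Gamma(shape = 1.5+14 = 15.5, rate = 2.8+10 = 12.8).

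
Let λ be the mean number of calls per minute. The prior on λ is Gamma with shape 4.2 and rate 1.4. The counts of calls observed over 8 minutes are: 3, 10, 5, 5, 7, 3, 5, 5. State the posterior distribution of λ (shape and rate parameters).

Posterior: Gamma(shape=47.2, rate=9.4)

The Poisson likelihood adds the total count to the shape and the number of exposure periods to the rate. Here ∑xᵢ = 43 and n = 8, so shape 4.2→47.2 and rate 1.4→9.4.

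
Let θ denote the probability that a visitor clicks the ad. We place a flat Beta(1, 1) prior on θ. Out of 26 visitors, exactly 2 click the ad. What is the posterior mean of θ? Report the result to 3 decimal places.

Observing 2 successes and 24 failures updates Beta(1, 1) by adding the success and failure counts to the two shape parameters: α = 1+2 = 3, β = 1+24 = 25.
E[θ | data] = 3/(3+25) = 0.107.

Posterior mean ≈ 0.107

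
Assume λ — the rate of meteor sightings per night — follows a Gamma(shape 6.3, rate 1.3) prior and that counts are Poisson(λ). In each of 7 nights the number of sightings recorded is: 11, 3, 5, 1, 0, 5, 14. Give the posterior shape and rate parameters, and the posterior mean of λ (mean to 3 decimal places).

Posterior: Gamma(shape=45.3, rate=8.3); mean ≈ 5.458

Total count ∑xᵢ = 39 over n = 7 nights.
Gamma is conjugate to the Poisson likelihood: posterior is Gamma(shape = 6.3+39 = 45.3, rate = 1.3+7 = 8.3).
Posterior mean = shape/rate = 45.3/8.3 = 5.458.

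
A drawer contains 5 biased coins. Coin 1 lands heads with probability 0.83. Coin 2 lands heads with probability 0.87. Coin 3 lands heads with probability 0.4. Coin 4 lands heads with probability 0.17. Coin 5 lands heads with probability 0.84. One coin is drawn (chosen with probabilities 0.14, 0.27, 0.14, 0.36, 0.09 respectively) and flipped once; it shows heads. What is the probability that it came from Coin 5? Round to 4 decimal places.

P(heads|C1) = 0.83; P(heads|C2) = 0.87; P(heads|C3) = 0.4; P(heads|C4) = 0.17; P(heads|C5) = 0.84.
Prior × likelihood for each source: 0.14·0.83=0.1162, 0.27·0.87=0.2349, 0.14·0.4=0.05600, 0.36·0.17=0.06120, 0.09·0.84=0.07560. Summing gives P(heads) = 0.54390.
P(Coin 5 | heads) = 0.07560 / 0.54390 = 0.1390.

Posterior probability ≈ 0.1390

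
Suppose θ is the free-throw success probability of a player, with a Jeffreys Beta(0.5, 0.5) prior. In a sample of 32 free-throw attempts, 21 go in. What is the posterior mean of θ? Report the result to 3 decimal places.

Posterior mean ≈ 0.652

Observing 21 successes and 11 failures updates Beta(0.5, 0.5) by adding the success and failure counts to the two shape parameters: α = 0.5+21 = 21.5, β = 0.5+11 = 11.5.
Posterior mean = α/(α+β) = 21.5/33 = 0.652.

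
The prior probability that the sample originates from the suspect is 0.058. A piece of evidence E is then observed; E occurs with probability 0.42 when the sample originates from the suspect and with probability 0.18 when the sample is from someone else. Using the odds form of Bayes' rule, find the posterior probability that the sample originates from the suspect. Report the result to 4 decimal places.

Posterior probability ≈ 0.1256

Prior odds = 0.058/(1−0.058) = 0.061571. In log-odds, ln(0.061571) = -2.7876.
Add log likelihood ratio: ln(2.3333) = 0.84730.
Posterior log-odds = -1.9403, so posterior odds = exp(-1.9403) = 0.14367. Converting, P(H|E) = 0.14367/1.1437 = 0.1256.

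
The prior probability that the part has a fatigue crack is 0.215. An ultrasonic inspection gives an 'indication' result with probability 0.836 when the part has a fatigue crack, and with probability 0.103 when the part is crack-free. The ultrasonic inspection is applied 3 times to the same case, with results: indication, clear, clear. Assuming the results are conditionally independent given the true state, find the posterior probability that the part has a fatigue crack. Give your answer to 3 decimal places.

Posterior P(H) ≈ 0.069

Let H be the event that the part has a fatigue crack; start with P(H) = 0.215. P('indication'|H) = 0.836, P('indication'|¬H) = 0.103.
Update on result 1 ('indication'): P(H) ← 0.836·0.2150 / (0.836·0.2150 + 0.103·0.7850) = 0.17974/0.26059 = 0.6897.
Update on result 2 ('clear'): P(H) ← 0.164·0.6897 / (0.164·0.6897 + 0.897·0.3103) = 0.11312/0.39143 = 0.2890.
Update on result 3 ('clear'): P(H) ← 0.164·0.2890 / (0.164·0.2890 + 0.897·0.7110) = 0.047393/0.68518 = 0.0692.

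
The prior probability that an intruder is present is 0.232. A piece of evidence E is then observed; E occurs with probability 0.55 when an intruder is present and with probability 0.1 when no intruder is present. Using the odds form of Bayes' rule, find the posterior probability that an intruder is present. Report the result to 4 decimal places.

Posterior probability ≈ 0.6243

Prior odds = 0.232/(1−0.232) = 0.30208. In log-odds, ln(0.30208) = -1.1971.
Add log likelihood ratio: ln(5.5000) = 1.7047.
Posterior log-odds = 0.50770, so posterior odds = exp(0.50770) = 1.6615. Converting, P(H|E) = 1.6615/2.6615 = 0.6243.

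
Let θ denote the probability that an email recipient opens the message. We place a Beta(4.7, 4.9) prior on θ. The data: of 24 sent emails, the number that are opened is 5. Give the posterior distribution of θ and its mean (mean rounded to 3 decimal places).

Observing 5 successes and 19 failures updates Beta(4.7, 4.9) by adding the success and failure counts to the two shape parameters: α = 4.7+5 = 9.7, β = 4.9+19 = 23.9.
E[θ | data] = 9.7/(9.7+23.9) = 0.289.

Posterior: Beta(9.7, 23.9); mean ≈ 0.289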